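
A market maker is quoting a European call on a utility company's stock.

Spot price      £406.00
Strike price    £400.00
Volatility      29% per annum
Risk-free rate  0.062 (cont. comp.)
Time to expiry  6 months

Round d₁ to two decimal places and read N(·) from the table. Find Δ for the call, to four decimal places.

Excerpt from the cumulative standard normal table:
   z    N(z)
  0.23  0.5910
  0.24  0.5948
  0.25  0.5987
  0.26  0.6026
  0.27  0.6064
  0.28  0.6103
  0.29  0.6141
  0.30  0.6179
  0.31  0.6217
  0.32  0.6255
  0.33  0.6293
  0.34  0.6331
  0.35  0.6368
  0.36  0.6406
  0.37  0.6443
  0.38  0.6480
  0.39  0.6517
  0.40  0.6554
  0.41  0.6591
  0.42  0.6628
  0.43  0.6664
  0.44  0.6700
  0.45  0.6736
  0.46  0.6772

0.6293

T = 0.5;  σ√T = 0.2051
d₁ = [ln(406/400) + (0.062 + ½·0.29²)·0.5] / (σ√T) = (0.0149 + 0.0520) / 0.2051 = 0.3263 → 0.33
N(d₁) = N(0.33) = 0.6293
Δ_call = N(d₁) = 0.6293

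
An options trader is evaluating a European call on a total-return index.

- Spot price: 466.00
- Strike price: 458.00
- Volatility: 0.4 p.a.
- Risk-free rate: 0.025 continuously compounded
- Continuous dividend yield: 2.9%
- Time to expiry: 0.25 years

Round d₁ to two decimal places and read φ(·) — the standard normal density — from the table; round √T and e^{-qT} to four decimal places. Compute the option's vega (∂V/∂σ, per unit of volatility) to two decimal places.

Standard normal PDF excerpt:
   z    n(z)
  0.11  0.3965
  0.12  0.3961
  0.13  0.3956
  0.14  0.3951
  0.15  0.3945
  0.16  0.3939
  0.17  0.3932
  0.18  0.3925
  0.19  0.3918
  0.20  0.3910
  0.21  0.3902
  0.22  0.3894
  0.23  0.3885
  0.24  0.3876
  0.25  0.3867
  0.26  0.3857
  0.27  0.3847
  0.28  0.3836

90.79

σ√T = 0.4 × 0.5000 = 0.2000
d₁ = [ln(466/458) + (0.025 − 0.029 + 0.4²/2)·0.25] / 0.2000 = [0.0173 + 0.0190] / 0.2000 = 0.1816 → 0.18
√T = √0.25 = 0.5000
φ(d₁) = φ(0.18) = 0.3925
e^(−qT) = e^(−0.029·0.25) = 0.9928
vega = S·e^(−qT)·φ(d₁)·√T = 466·0.9928·0.3925·0.5000 = 90.7940
(Call and put vega coincide under Black-Scholes.)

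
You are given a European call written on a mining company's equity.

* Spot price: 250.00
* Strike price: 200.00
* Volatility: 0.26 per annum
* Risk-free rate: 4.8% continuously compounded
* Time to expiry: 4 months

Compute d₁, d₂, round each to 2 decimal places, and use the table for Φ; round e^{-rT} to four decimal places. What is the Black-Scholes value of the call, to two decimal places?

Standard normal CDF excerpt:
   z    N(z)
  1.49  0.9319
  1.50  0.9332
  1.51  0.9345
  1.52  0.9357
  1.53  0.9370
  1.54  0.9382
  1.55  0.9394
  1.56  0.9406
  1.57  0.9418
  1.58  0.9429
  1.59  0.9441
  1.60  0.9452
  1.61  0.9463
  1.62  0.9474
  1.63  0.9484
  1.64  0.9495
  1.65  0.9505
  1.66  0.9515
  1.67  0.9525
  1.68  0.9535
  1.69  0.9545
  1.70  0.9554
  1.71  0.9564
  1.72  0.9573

σ√T = 0.26·√0.3333 = 0.1501
ln(S/K) + (r + σ²/2)T = ln(250/200) + (0.048 + 0.26²/2)·0.3333 = 0.2231 + 0.0273 = 0.2504
d₁ = 0.2504 / 0.1501 = 1.6682 which rounds to 1.67
d₂ = d₁ − σ√T = 1.6682 − 0.1501 = 1.5181 which rounds to 1.52
exp(−rT) = exp(−0.048·0.3333) = 0.9841
N(d₁) = N(1.67) = 0.9525;  N(d₂) = N(1.52) = 0.9357
C = 250·0.9525 − 200·0.9841·0.9357 = 238.1250 − 184.1645 = 53.9605

53.96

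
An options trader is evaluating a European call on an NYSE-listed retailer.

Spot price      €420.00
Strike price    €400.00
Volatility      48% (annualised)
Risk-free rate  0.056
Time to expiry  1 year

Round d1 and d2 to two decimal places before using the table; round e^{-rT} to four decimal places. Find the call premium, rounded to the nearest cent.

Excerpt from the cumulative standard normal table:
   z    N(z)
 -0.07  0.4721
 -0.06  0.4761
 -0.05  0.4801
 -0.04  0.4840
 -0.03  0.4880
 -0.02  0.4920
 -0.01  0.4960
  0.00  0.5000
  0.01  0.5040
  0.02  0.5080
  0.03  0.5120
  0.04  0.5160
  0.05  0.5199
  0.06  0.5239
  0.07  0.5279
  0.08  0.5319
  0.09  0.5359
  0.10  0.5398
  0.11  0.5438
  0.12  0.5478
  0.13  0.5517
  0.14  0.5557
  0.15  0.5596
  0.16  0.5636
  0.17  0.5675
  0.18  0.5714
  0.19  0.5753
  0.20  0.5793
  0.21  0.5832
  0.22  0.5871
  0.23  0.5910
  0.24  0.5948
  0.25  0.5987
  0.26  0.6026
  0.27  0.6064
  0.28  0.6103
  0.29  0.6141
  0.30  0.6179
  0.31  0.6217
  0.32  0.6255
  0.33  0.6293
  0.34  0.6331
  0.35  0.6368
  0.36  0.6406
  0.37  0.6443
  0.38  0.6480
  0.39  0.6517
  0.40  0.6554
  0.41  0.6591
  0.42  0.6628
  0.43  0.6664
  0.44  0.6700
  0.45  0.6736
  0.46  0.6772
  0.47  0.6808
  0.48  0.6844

T = 1;  σ√T = 0.4800
d₁ = [ln(420/400) + (0.056 + 0.48²/2)·1] / 0.4800 = [0.0488 + 0.1712] / 0.4800 = 0.4583 ⇒ 0.46
d₂ = d₁ − σ√T = 0.4583 − 0.4800 = -0.0217 ⇒ -0.02
exp(−rT) = exp(−0.056·1) = 0.9455
C = 420·N(0.46) − 400·0.9455·N(-0.02) = 420·0.6772 − 400·0.9455·0.4920 = 284.4240 − 186.0744 = 98.3496

€98.35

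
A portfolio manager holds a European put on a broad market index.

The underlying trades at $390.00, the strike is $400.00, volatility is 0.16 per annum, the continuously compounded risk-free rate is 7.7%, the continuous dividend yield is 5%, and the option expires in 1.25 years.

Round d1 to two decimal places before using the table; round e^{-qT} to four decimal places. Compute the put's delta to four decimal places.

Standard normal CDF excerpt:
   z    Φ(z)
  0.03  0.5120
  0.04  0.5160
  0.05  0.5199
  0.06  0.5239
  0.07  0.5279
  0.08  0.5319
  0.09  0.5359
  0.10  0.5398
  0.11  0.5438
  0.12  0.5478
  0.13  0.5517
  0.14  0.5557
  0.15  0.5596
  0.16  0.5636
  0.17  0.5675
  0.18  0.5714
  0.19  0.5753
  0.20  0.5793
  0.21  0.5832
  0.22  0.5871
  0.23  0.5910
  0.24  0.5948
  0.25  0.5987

-0.4174

σ√T = 0.16 × 1.1180 = 0.1789
d₁ = [ln(390/400) + (0.077 − 0.05 + ½·0.16²)·1.25] / (σ√T) = (-0.0253 + 0.0497) / 0.1789 = 0.1366 → 0.14
N(d₁) = N(0.14) = 0.5557
Δ_put = e^(−qT)·(N(d₁) − 1) = 0.9394·(0.5557 − 1) = -0.4174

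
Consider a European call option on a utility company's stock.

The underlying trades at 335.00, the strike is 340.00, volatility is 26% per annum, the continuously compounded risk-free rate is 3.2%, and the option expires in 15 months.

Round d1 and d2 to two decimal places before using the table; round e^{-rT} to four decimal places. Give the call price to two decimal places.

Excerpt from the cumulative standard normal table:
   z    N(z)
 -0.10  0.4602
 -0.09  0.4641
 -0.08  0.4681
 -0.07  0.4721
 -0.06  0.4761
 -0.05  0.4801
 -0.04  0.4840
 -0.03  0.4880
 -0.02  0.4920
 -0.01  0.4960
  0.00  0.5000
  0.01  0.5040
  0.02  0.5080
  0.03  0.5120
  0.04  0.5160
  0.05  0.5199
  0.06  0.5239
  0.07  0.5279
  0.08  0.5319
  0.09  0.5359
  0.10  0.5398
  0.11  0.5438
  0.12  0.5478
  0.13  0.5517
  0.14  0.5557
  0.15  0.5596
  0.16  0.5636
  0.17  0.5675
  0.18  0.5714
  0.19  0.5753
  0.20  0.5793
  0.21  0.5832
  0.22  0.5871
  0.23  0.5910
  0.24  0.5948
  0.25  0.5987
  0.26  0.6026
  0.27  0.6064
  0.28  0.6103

42.46

T = 1.25;  σ√T = 0.2907
d₁ = [ln(335/340) + (0.032 + ½·0.26²)·1.25] / (σ√T) = (-0.0148 + 0.0822) / 0.2907 = 0.2320 which rounds to 0.23
d₂ = 0.2320 − 0.2907 = -0.0587 which rounds to -0.06
e^(−rT) = e^(−0.032·1.25) = 0.9608
C = 335·N(0.23) − 340·0.9608·N(-0.06) = 335·0.5910 − 340·0.9608·0.4761 = 197.9850 − 155.5285 = 42.4565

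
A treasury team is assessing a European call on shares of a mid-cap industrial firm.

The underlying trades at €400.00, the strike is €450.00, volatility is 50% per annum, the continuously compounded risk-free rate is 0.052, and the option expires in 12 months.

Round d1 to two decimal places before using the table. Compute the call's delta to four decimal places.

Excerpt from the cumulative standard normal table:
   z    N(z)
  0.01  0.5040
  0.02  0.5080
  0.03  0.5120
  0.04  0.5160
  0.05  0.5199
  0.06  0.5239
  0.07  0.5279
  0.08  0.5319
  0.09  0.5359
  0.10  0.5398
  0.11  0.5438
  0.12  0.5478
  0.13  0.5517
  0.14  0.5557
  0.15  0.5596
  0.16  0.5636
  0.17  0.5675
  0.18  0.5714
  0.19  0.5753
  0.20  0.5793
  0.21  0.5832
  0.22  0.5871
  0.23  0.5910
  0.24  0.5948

0.5478

σ√T = 0.5·√1 = 0.5000
d₁ = [ln(400/450) + (0.052 + ½·0.5²)·1] / (σ√T) = (-0.1178 + 0.1770) / 0.5000 = 0.1184 which rounds to 0.12
N(d₁) = N(0.12) = 0.5478
Δ_call = N(d₁) = 0.5478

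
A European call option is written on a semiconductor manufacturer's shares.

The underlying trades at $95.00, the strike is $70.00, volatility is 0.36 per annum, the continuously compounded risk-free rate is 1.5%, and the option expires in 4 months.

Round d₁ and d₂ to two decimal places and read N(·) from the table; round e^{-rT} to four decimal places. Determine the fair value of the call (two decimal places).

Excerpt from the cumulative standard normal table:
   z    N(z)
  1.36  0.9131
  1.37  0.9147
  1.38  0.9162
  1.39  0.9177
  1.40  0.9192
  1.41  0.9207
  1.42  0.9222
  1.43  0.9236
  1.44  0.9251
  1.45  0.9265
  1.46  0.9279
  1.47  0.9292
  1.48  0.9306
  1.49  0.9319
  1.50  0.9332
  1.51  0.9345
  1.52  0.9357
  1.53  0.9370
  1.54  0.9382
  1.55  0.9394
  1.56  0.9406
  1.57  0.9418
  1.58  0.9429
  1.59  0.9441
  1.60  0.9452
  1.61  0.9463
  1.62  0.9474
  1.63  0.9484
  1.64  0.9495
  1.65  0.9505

$25.88

σ√T = 0.36 × 0.5774 = 0.2078
ln(S/K) + (r + σ²/2)T = ln(95/70) + (0.015 + 0.36²/2)·0.3333 = 0.3054 + 0.0266 = 0.3320
d₁ = 0.3320 / 0.2078 = 1.5972 which rounds to 1.60
d₂ = d₁ − σ√T = 1.5972 − 0.2078 = 1.3894 which rounds to 1.39
exp(−rT) = exp(−0.015·0.3333) = 0.9950
C = 95·N(1.60) − 70·0.9950·N(1.39) = 95·0.9452 − 70·0.9950·0.9177 = 89.7940 − 63.9178 = 25.8762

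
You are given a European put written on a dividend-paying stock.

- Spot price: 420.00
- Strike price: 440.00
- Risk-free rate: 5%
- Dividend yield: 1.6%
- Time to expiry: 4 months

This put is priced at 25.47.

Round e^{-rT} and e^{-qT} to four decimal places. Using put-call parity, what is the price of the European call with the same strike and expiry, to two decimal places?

e^(−qT) = e^(−0.016·0.3333) = 0.9947;  e^(−rT) = e^(−0.05·0.3333) = 0.9835
Put-call parity: C − P = S·e^(−qT) − K·e^(−rT) = 420·0.9947 − 440·0.9835 = 417.7740 − 432.7400 = -14.9660
C = P + (C − P) = 25.47 + (-14.9660) = 10.5040

10.50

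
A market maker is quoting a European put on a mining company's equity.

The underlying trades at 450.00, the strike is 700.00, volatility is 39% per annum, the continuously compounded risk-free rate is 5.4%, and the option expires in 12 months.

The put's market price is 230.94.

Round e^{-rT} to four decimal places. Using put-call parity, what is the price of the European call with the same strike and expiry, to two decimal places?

17.76

exp(−rT) = exp(−0.054·1) = 0.9474
Put-call parity: C − P = S − K·e^(−rT) = 450 − 700·0.9474 = 450 − 663.1800 = -213.1800
C = P + (C − P) = 230.94 + (-213.1800) = 17.7600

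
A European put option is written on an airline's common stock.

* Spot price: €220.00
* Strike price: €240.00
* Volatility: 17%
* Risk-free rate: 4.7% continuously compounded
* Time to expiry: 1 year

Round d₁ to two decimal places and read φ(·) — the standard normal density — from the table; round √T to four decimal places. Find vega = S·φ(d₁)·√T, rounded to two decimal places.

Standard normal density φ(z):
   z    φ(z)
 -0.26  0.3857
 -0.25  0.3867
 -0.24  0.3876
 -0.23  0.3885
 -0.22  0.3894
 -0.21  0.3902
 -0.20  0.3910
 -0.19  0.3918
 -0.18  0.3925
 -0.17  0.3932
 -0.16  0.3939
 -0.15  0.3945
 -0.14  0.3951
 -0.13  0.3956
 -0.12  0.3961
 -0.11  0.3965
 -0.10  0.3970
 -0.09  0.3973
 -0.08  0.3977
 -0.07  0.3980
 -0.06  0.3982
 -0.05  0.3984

T = 1;  σ√T = 0.1700
d₁ = [ln(220/240) + (0.047 + 0.17²/2)·1] / 0.1700 = [-0.0870 + 0.0615] / 0.1700 = -0.1504 ≈ -0.15
√T = √1 = 1.0000
φ(d₁) = φ(-0.15) = 0.3945
vega = S·φ(d₁)·√T = 220·0.3945·1.0000 = 86.7900
(Vega is the same for a European call and put with the same parameters.)

86.79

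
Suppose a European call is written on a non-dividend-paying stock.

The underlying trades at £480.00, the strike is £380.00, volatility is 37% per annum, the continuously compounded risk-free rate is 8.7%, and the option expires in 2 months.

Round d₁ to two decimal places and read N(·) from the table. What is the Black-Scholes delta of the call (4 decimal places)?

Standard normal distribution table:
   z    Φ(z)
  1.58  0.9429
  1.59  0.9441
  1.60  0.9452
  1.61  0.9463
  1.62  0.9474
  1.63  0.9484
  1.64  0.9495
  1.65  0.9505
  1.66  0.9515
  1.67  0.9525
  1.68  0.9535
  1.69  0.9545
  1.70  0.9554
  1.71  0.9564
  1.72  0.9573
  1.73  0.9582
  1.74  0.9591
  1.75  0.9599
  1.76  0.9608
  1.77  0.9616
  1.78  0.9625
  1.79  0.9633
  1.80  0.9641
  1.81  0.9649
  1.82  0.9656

0.9573

T = 0.1667;  σ√T = 0.1511
ln(S/K) + (r + σ²/2)T = ln(480/380) + (0.087 + 0.37²/2)·0.1667 = 0.2336 + 0.0259 = 0.2595
d₁ = 0.2595 / 0.1511 = 1.7181 which rounds to 1.72
N(d₁) = N(1.72) = 0.9573
Δ_call = N(d₁) = 0.9573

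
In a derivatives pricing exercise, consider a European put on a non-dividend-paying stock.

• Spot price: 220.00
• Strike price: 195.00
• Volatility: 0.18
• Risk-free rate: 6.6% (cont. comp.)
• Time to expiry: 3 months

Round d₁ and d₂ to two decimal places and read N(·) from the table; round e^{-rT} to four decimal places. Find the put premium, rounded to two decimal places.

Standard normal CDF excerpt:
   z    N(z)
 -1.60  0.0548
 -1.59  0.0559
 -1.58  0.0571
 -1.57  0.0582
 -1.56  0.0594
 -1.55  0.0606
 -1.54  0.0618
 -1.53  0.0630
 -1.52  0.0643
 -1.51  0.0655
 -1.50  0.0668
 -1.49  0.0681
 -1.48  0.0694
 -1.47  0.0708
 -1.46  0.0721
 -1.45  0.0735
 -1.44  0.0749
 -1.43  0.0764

σ√T = 0.18 × 0.5000 = 0.0900
d₁ = [ln(220/195) + (0.066 + 0.18²/2)·0.25] / 0.0900 = [0.1206 + 0.0205] / 0.0900 = 1.5686 ≈ 1.57
d₂ = d₁ − σ√T = 1.5686 − 0.0900 = 1.4786 ≈ 1.48
exp(−rT) = exp(−0.066·0.25) = 0.9836
P = 195·0.9836·N(-1.48) − 220·N(-1.57) = 195·0.9836·0.0694 − 220·0.0582 = 13.3111 − 12.8040 = 0.5071

0.51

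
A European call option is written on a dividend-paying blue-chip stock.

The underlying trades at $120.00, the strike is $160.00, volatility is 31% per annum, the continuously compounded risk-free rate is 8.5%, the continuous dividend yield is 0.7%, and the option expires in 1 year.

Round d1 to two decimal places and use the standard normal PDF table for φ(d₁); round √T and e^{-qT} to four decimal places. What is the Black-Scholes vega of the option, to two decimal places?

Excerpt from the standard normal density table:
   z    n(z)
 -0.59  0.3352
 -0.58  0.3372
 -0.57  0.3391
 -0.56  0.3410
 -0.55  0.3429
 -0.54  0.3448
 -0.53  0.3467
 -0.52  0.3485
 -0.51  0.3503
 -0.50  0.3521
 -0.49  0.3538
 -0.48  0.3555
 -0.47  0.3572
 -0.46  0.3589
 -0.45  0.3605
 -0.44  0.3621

41.53

σ√T = 0.31 × 1.0000 = 0.3100
d₁ = [ln(120/160) + (0.085 − 0.007 + ½·0.31²)·1] / (σ√T) = (-0.2877 + 0.1260) / 0.3100 = -0.5214 ≈ -0.52
√T = √1 = 1.0000
φ(d₁) = φ(-0.52) = 0.3485
e^(−qT) = e^(−0.007·1) = 0.9930
vega = S·e^(−qT)·φ(d₁)·√T = 120·0.9930·0.3485·1.0000 = 41.5273
(The put has the same vega.)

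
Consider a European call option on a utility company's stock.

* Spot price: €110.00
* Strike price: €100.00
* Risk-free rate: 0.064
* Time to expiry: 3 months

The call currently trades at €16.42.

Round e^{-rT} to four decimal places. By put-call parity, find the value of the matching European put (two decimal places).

€4.83

exp(−rT) = exp(−0.064·0.25) = 0.9841
Put-call parity: C − P = S − K·e^(−rT) = 110 − 100·0.9841 = 110 − 98.4100 = 11.5900
P = C − (C − P) = 16.42 − (11.5900) = 4.8300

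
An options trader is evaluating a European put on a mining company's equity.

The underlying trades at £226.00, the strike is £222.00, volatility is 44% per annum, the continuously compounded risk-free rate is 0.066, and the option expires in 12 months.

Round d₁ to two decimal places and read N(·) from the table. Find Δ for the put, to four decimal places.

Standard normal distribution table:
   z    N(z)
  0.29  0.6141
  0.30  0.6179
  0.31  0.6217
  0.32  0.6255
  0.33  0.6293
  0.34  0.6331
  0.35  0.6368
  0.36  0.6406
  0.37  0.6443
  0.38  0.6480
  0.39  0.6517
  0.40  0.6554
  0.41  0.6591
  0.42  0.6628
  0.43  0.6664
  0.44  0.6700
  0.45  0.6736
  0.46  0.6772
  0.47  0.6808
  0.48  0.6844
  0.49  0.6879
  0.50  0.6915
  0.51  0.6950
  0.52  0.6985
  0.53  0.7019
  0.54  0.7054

σ√T = 0.44·√1 = 0.4400
d₁ = [ln(226/222) + (0.066 + ½·0.44²)·1] / (σ√T) = (0.0179 + 0.1628) / 0.4400 = 0.4106 ≈ 0.41
N(d₁) = N(0.41) = 0.6591
Δ_put = N(d₁) − 1 = 0.6591 − 1 = -0.3409

-0.3409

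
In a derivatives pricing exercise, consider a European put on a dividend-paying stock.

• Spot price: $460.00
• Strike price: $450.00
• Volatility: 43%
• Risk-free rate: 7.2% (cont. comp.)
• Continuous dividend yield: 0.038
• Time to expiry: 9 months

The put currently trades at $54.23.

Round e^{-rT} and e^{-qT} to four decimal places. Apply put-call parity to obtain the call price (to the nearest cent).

exp(−qT) = exp(−0.038·0.75) = 0.9719;  exp(−rT) = exp(−0.072·0.75) = 0.9474
Put-call parity: C − P = S·e^(−qT) − K·e^(−rT) = 460·0.9719 − 450·0.9474 = 447.0740 − 426.3300 = 20.7440
C = P + (C − P) = 54.23 + (20.7440) = 74.9740

$74.97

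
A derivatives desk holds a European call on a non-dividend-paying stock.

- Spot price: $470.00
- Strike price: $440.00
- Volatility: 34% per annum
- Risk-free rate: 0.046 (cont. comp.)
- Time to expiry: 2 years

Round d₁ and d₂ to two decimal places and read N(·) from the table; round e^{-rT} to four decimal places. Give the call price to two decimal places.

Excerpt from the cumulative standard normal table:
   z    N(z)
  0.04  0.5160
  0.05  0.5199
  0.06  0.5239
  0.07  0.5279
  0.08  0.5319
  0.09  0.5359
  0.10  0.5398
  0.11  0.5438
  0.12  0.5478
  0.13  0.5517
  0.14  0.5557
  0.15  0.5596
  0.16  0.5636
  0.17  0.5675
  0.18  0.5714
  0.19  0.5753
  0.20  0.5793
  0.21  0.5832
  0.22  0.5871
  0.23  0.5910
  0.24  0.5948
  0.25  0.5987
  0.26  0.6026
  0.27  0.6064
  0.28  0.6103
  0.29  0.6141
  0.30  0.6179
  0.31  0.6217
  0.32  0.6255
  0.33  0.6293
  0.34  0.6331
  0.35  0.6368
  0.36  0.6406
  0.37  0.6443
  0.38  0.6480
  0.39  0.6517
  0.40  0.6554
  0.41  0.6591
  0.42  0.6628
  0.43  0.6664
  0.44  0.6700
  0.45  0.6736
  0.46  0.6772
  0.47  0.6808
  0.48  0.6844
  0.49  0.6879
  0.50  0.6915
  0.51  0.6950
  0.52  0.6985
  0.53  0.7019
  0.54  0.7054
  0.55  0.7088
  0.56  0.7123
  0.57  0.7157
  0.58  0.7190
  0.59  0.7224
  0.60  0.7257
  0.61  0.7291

σ√T = 0.34 × 1.4142 = 0.4808
d₁ = [ln(470/440) + (0.046 + ½·0.34²)·2] / (σ√T) = (0.0660 + 0.2076) / 0.4808 = 0.5689 ≈ 0.57
d₂ = 0.5689 − 0.4808 = 0.0881 ≈ 0.09
e^(−rT) = e^(−0.046·2) = 0.9121
C = 470·N(0.57) − 440·0.9121·N(0.09) = 470·0.7157 − 440·0.9121·0.5359 = 336.3790 − 215.0695 = 121.3095

$121.31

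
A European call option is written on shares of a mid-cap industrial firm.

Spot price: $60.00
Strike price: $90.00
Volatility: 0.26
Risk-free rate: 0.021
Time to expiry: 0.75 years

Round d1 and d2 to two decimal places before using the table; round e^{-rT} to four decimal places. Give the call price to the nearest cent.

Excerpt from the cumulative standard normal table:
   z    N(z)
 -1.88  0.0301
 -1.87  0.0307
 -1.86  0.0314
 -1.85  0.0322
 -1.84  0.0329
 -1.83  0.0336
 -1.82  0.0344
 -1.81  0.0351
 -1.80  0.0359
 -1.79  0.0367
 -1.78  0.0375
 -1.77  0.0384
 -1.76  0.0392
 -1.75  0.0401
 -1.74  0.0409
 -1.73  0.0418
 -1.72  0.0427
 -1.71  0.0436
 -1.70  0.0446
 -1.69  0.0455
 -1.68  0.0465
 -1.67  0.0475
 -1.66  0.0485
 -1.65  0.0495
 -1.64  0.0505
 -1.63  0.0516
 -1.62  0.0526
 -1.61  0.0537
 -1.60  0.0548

$0.24

T = 0.75;  σ√T = 0.2252
ln(S/K) + (r + σ²/2)T = ln(60/90) + (0.021 + 0.26²/2)·0.75 = -0.4055 + 0.0411 = -0.3644
d₁ = -0.3644 / 0.2252 = -1.6182 which rounds to -1.62
d₂ = d₁ − σ√T = -1.6182 − 0.2252 = -1.8434 which rounds to -1.84
exp(−rT) = exp(−0.021·0.75) = 0.9844
N(d₁) = N(-1.62) = 0.0526;  N(d₂) = N(-1.84) = 0.0329
C = 60·0.0526 − 90·0.9844·0.0329 = 3.1560 − 2.9148 = 0.2412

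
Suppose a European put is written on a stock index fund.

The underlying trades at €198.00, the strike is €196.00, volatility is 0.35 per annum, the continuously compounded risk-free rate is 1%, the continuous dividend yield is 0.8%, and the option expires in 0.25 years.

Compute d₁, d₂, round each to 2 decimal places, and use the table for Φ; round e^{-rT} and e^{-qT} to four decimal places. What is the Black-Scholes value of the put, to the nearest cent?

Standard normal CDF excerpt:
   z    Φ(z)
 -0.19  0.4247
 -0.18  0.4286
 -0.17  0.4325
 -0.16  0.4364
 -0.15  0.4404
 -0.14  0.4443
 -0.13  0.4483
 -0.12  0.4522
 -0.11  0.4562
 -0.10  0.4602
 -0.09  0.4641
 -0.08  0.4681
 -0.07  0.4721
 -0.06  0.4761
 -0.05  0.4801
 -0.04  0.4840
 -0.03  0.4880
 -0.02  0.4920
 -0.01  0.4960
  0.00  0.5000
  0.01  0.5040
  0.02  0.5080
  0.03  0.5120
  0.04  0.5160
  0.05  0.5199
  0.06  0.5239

T = 0.25;  σ√T = 0.1750
d₁ = [ln(198/196) + (0.01 − 0.008 + ½·0.35²)·0.25] / (σ√T) = (0.0102 + 0.0158) / 0.1750 = 0.1484 ⇒ 0.15
d₂ = 0.1484 − 0.1750 = -0.0266 ⇒ -0.03
exp(−qT) = exp(−0.008·0.25) = 0.9980;  exp(−rT) = exp(−0.01·0.25) = 0.9975
N(−d₂) = N(0.03) = 0.5120;  N(−d₁) = N(-0.15) = 0.4404
P = 196·0.9975·0.5120 − 198·0.9980·0.4404 = 100.1011 − 87.0248 = 13.0763

€13.08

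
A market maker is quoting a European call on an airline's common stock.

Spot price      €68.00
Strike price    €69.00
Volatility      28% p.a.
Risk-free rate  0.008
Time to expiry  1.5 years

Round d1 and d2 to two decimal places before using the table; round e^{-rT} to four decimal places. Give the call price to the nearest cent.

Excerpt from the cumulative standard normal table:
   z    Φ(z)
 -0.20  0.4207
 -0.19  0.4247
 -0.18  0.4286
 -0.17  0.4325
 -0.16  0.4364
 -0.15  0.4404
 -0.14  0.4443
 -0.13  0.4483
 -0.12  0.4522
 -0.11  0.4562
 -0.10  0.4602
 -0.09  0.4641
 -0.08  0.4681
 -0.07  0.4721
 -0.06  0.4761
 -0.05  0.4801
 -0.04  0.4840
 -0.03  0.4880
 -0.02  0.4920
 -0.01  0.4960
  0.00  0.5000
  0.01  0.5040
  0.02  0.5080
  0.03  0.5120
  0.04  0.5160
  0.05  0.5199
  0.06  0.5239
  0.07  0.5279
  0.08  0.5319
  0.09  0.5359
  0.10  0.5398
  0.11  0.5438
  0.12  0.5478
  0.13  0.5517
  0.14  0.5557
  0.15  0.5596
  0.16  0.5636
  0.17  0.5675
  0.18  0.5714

T = 1.5;  σ√T = 0.3429
d₁ = [ln(68/69) + (0.008 + 0.28²/2)·1.5] / 0.3429 = [-0.0146 + 0.0708] / 0.3429 = 0.1639 ≈ 0.16
d₂ = d₁ − σ√T = 0.1639 − 0.3429 = -0.1790 ≈ -0.18
exp(−rT) = exp(−0.008·1.5) = 0.9881
C = 68·N(0.16) − 69·0.9881·N(-0.18) = 68·0.5636 − 69·0.9881·0.4286 = 38.3248 − 29.2215 = 9.1033

€9.10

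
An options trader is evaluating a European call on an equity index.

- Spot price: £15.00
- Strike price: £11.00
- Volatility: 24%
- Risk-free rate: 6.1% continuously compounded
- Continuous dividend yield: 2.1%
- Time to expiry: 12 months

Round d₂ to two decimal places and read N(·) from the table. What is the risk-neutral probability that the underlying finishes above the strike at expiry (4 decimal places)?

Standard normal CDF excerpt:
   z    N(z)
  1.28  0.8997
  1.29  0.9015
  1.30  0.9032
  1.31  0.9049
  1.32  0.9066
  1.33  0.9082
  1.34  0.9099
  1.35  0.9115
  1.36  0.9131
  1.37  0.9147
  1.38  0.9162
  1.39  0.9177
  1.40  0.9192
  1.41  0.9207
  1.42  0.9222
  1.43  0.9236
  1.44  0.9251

0.9099

T = 1;  σ√T = 0.2400
d₁ = [ln(15/11) + (0.061 − 0.021 + ½·0.24²)·1] / (σ√T) = (0.3102 + 0.0688) / 0.2400 = 1.5790 ⇒ 1.58
d₂ = 1.5790 − 0.2400 = 1.3390 ⇒ 1.34
Risk-neutral Pr[S_T > K] = N(d₂) = N(1.34) = 0.9099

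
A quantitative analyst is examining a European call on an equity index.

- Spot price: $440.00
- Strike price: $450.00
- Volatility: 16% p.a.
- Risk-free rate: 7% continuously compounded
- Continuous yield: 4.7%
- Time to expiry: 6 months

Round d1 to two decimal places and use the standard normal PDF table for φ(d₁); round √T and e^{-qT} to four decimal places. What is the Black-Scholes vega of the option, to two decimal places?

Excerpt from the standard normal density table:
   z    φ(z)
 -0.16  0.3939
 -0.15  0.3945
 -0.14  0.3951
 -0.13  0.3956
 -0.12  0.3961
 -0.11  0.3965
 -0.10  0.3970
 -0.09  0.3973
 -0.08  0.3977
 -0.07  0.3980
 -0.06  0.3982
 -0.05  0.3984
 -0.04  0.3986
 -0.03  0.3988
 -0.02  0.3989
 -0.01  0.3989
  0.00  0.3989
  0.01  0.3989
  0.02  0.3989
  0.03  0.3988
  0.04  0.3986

121.14

σ√T = 0.16 × 0.7071 = 0.1131
d₁ = [ln(440/450) + (0.07 − 0.047 + ½·0.16²)·0.5] / (σ√T) = (-0.0225 + 0.0179) / 0.1131 = -0.0404 which rounds to -0.04
√T = √0.5 = 0.7071
φ(d₁) = φ(-0.04) = 0.3986
e^(−qT) = e^(−0.047·0.5) = 0.9768
vega = S·e^(−qT)·φ(d₁)·√T = 440·0.9768·0.3986·0.7071 = 121.1369
(The put has the same vega.)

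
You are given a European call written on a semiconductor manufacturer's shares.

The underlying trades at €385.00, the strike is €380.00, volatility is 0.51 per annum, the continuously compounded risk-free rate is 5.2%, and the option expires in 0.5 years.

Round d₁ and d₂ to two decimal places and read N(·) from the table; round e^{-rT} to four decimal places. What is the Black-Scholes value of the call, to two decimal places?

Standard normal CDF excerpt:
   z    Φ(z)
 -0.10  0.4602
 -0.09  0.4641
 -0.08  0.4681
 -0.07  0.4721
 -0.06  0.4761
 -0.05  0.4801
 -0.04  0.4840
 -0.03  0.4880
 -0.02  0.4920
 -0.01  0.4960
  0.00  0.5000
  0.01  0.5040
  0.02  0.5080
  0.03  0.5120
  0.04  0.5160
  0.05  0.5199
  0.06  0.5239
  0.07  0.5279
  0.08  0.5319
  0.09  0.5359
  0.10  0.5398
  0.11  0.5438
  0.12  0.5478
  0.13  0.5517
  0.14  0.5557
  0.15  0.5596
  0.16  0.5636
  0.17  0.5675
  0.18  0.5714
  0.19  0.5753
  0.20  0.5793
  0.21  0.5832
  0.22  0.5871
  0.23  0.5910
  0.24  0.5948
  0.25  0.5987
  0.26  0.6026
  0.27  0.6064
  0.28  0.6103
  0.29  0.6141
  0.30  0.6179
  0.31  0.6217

σ√T = 0.51·√0.5 = 0.3606
d₁ = [ln(385/380) + (0.052 + 0.51²/2)·0.5] / 0.3606 = [0.0131 + 0.0910] / 0.3606 = 0.2887 → 0.29
d₂ = d₁ − σ√T = 0.2887 − 0.3606 = -0.0720 → -0.07
e^(−rT) = e^(−0.052·0.5) = 0.9743
N(d₁) = N(0.29) = 0.6141;  N(d₂) = N(-0.07) = 0.4721
C = 385·0.6141 − 380·0.9743·0.4721 = 236.4285 − 174.7875 = 61.6410

€61.64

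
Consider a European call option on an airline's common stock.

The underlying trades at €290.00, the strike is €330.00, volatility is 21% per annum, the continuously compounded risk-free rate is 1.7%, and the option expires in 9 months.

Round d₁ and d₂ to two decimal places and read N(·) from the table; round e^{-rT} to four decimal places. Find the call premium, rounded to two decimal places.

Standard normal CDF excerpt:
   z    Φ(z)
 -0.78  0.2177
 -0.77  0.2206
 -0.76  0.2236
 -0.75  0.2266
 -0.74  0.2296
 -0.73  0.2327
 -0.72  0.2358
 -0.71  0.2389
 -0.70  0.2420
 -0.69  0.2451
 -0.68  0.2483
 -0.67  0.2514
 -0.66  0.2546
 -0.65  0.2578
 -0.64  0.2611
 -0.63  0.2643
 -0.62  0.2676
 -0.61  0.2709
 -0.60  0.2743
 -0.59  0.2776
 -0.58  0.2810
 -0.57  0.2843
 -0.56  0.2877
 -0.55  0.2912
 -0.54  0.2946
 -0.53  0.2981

€8.63

σ√T = 0.21·√0.75 = 0.1819
ln(S/K) + (r + σ²/2)T = ln(290/330) + (0.017 + 0.21²/2)·0.75 = -0.1292 + 0.0293 = -0.0999
d₁ = -0.0999 / 0.1819 = -0.5494 ≈ -0.55
d₂ = d₁ − σ√T = -0.5494 − 0.1819 = -0.7313 ≈ -0.73
exp(−rT) = exp(−0.017·0.75) = 0.9873
N(d₁) = N(-0.55) = 0.2912;  N(d₂) = N(-0.73) = 0.2327
C = 290·0.2912 − 330·0.9873·0.2327 = 84.4480 − 75.8158 = 8.6322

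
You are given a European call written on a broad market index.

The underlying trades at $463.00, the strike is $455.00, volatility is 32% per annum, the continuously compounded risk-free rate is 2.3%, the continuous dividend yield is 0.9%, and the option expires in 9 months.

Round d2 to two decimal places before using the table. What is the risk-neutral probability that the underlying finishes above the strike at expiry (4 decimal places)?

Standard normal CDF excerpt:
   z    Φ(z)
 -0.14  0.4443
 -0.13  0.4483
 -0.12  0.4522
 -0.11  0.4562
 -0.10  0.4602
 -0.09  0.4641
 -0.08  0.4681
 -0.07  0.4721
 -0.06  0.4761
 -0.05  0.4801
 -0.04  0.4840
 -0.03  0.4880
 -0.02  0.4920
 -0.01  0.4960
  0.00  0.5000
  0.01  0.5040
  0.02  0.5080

T = 0.75;  σ√T = 0.2771
d₁ = [ln(463/455) + (0.023 − 0.009 + 0.32²/2)·0.75] / 0.2771 = [0.0174 + 0.0489] / 0.2771 = 0.2393 ≈ 0.24
d₂ = d₁ − σ√T = 0.2393 − 0.2771 = -0.0378 ≈ -0.04
Risk-neutral Pr[S_T > K] = N(d₂) = N(-0.04) = 0.4840

0.4840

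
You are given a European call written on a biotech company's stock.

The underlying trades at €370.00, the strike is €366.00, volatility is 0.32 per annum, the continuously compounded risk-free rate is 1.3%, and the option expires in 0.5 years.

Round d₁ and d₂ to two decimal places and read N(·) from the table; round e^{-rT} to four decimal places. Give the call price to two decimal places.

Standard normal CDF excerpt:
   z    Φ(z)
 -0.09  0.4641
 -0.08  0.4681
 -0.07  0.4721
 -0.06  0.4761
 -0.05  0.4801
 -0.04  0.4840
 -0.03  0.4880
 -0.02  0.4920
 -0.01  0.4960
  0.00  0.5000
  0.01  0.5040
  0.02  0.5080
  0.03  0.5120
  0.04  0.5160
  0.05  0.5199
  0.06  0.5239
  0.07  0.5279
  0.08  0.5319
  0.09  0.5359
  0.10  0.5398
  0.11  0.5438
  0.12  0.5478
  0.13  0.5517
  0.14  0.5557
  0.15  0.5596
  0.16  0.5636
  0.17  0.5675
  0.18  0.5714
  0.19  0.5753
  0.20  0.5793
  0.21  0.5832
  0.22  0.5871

€36.87

T = 0.5;  σ√T = 0.2263
d₁ = [ln(370/366) + (0.013 + 0.32²/2)·0.5] / 0.2263 = [0.0109 + 0.0321] / 0.2263 = 0.1899 ⇒ 0.19
d₂ = d₁ − σ√T = 0.1899 − 0.2263 = -0.0364 ⇒ -0.04
e^(−rT) = e^(−0.013·0.5) = 0.9935
N(d₁) = N(0.19) = 0.5753;  N(d₂) = N(-0.04) = 0.4840
C = 370·0.5753 − 366·0.9935·0.4840 = 212.8610 − 175.9926 = 36.8684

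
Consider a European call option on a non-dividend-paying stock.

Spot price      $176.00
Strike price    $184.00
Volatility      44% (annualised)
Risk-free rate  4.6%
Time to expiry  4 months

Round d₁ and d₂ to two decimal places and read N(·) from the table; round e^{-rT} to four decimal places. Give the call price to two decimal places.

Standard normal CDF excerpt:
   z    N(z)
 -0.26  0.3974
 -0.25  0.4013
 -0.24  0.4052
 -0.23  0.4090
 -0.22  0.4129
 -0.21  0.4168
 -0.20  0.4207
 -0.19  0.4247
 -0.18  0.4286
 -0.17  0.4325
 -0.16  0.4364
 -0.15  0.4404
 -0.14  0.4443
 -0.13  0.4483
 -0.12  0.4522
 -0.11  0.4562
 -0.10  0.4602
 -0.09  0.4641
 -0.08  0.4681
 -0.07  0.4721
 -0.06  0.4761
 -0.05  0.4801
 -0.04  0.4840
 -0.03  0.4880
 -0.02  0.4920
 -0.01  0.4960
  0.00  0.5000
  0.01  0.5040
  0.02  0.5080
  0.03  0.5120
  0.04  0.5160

σ√T = 0.44·√0.3333 = 0.2540
d₁ = [ln(176/184) + (0.046 + ½·0.44²)·0.3333] / (σ√T) = (-0.0445 + 0.0476) / 0.2540 = 0.0124 which rounds to 0.01
d₂ = 0.0124 − 0.2540 = -0.2416 which rounds to -0.24
exp(−rT) = exp(−0.046·0.3333) = 0.9848
C = 176·N(0.01) − 184·0.9848·N(-0.24) = 176·0.5040 − 184·0.9848·0.4052 = 88.7040 − 73.4235 = 15.2805

$15.28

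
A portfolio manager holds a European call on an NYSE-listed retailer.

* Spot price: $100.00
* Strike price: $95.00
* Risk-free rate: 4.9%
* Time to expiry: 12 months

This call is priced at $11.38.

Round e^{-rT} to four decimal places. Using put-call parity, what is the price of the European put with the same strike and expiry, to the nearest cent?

$1.84

e^(−rT) = e^(−0.049·1) = 0.9522
Put-call parity: C − P = S − K·e^(−rT) = 100 − 95·0.9522 = 100 − 90.4590 = 9.5410
P = C − (C − P) = 11.38 − (9.5410) = 1.8390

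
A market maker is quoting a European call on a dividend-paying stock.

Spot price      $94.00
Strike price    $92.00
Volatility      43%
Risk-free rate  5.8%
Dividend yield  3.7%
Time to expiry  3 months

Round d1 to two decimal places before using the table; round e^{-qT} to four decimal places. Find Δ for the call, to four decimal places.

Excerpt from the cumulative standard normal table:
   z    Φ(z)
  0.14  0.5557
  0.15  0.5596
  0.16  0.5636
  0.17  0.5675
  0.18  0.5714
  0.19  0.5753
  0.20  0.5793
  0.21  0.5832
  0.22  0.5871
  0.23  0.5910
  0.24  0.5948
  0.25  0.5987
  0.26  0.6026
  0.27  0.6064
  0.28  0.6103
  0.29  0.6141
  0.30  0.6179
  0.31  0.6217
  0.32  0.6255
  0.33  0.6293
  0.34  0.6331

σ√T = 0.43 × 0.5000 = 0.2150
d₁ = [ln(94/92) + (0.058 − 0.037 + 0.43²/2)·0.25] / 0.2150 = [0.0215 + 0.0284] / 0.2150 = 0.2319 ≈ 0.23
N(d₁) = N(0.23) = 0.5910
Δ_call = exp(−qT)·N(d₁) = 0.9908·0.5910 = 0.5856

0.5856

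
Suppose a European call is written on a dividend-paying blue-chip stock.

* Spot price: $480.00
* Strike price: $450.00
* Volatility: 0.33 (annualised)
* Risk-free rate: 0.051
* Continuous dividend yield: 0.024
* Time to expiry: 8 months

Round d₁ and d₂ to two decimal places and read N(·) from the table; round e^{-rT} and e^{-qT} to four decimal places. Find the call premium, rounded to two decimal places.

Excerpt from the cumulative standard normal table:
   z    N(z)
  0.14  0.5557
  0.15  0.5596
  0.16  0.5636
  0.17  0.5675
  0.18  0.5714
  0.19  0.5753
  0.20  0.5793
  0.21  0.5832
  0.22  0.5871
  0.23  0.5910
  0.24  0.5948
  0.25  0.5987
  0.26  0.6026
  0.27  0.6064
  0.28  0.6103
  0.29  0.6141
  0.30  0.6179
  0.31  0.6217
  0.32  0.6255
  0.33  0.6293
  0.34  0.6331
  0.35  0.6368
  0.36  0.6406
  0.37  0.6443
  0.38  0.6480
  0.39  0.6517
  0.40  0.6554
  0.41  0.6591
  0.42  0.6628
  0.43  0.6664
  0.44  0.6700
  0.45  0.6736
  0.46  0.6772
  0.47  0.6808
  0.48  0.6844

$69.64

T = 0.6667;  σ√T = 0.2694
d₁ = [ln(480/450) + (0.051 − 0.024 + 0.33²/2)·0.6667] / 0.2694 = [0.0645 + 0.0543] / 0.2694 = 0.4411 which rounds to 0.44
d₂ = d₁ − σ√T = 0.4411 − 0.2694 = 0.1716 which rounds to 0.17
exp(−qT) = exp(−0.024·0.6667) = 0.9841;  exp(−rT) = exp(−0.051·0.6667) = 0.9666
C = 480·0.9841·N(0.44) − 450·0.9666·N(0.17) = 480·0.9841·0.6700 − 450·0.9666·0.5675 = 316.4866 − 246.8455 = 69.6411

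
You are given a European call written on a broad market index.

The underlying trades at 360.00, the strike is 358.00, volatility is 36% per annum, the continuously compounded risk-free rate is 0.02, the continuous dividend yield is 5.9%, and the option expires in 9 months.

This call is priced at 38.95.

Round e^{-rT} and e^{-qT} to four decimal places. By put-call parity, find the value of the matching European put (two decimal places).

e^(−qT) = e^(−0.059·0.75) = 0.9567;  e^(−rT) = e^(−0.02·0.75) = 0.9851
Put-call parity: C − P = S·e^(−qT) − K·e^(−rT) = 360·0.9567 − 358·0.9851 = 344.4120 − 352.6658 = -8.2538
P = C − (C − P) = 38.95 − (-8.2538) = 47.2038

47.20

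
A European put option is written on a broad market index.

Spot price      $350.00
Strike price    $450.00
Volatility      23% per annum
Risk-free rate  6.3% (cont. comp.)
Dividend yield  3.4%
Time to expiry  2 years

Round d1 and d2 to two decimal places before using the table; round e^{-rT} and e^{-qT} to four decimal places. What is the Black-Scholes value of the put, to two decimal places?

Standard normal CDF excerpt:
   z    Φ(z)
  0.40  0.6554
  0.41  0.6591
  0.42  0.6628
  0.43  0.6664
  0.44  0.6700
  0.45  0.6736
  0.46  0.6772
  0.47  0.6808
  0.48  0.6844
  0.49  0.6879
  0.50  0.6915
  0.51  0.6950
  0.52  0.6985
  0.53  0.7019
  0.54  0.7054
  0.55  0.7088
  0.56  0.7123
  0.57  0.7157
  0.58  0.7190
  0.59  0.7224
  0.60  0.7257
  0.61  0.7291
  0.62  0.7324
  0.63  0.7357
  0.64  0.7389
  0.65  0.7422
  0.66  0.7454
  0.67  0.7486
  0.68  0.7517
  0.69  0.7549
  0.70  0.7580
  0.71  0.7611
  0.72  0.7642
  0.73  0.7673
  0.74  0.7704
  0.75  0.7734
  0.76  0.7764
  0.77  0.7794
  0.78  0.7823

σ√T = 0.23·√2 = 0.3253
ln(S/K) + (r − q + σ²/2)T = ln(350/450) + (0.063 − 0.034 + 0.23²/2)·2 = -0.2513 + 0.1109 = -0.1404
d₁ = -0.1404 / 0.3253 = -0.4317 ⇒ -0.43
d₂ = d₁ − σ√T = -0.4317 − 0.3253 = -0.7570 ⇒ -0.76
exp(−qT) = exp(−0.034·2) = 0.9343;  exp(−rT) = exp(−0.063·2) = 0.8816
N(−d₂) = N(0.76) = 0.7764;  N(−d₁) = N(0.43) = 0.6664
P = 450·0.8816·0.7764 − 350·0.9343·0.6664 = 308.0134 − 217.9161 = 90.0973

$90.10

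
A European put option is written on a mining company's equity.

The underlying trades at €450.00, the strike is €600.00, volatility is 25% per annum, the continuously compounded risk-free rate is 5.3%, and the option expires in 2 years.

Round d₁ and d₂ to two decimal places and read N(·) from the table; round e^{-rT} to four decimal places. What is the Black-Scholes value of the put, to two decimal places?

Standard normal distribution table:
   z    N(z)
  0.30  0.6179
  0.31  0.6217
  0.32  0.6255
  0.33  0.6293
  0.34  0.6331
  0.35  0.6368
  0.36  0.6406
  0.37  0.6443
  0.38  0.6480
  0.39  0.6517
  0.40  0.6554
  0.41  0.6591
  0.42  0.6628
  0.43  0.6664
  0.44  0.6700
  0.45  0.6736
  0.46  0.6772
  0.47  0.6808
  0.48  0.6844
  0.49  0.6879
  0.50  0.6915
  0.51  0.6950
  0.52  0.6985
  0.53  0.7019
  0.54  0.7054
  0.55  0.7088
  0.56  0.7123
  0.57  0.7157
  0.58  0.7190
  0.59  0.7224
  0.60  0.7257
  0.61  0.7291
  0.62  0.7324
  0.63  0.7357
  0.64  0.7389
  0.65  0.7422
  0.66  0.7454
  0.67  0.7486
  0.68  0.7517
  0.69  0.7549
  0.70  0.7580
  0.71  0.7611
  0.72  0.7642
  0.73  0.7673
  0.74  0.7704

σ√T = 0.25 × 1.4142 = 0.3536
d₁ = [ln(450/600) + (0.053 + ½·0.25²)·2] / (σ√T) = (-0.2877 + 0.1685) / 0.3536 = -0.3371 ⇒ -0.34
d₂ = -0.3371 − 0.3536 = -0.6907 ⇒ -0.69
exp(−rT) = exp(−0.053·2) = 0.8994
N(−d₂) = N(0.69) = 0.7549;  N(−d₁) = N(0.34) = 0.6331
P = 600·0.8994·0.7549 − 450·0.6331 = 407.3742 − 284.8950 = 122.4792

€122.48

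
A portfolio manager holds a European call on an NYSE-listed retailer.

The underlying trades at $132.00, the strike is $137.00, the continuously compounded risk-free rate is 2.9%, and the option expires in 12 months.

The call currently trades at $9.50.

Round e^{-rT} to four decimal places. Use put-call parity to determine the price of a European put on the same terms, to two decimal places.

exp(−rT) = exp(−0.029·1) = 0.9714
Put-call parity: C − P = S − K·e^(−rT) = 132 − 137·0.9714 = 132 − 133.0818 = -1.0818
P = C − (C − P) = 9.50 − (-1.0818) = 10.5818

$10.58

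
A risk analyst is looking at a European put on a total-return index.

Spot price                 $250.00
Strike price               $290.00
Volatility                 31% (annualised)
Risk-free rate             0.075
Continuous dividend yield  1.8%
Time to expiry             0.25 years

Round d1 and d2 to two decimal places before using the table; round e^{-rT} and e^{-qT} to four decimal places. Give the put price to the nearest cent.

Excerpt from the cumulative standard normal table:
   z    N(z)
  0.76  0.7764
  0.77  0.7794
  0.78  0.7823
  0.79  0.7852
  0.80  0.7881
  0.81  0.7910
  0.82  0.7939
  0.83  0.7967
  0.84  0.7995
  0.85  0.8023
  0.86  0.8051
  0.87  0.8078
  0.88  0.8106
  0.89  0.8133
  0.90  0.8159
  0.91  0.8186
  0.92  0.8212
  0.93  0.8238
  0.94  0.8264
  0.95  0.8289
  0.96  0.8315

$39.78

T = 0.25;  σ√T = 0.1550
ln(S/K) + (r − q + σ²/2)T = ln(250/290) + (0.075 − 0.018 + 0.31²/2)·0.25 = -0.1484 + 0.0263 = -0.1222
d₁ = -0.1222 / 0.1550 = -0.7881 ⇒ -0.79
d₂ = d₁ − σ√T = -0.7881 − 0.1550 = -0.9431 ⇒ -0.94
e^(−qT) = e^(−0.018·0.25) = 0.9955;  e^(−rT) = e^(−0.075·0.25) = 0.9814
P = 290·0.9814·N(0.94) − 250·0.9955·N(0.79) = 290·0.9814·0.8264 − 250·0.9955·0.7852 = 235.1984 − 195.4167 = 39.7817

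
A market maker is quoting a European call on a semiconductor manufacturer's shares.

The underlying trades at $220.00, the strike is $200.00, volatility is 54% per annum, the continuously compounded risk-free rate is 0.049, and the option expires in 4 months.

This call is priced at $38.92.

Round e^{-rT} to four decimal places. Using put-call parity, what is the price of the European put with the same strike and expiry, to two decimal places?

e^(−rT) = e^(−0.049·0.3333) = 0.9838
Put-call parity: C − P = S − K·e^(−rT) = 220 − 200·0.9838 = 220 − 196.7600 = 23.2400
P = C − (C − P) = 38.92 − (23.2400) = 15.6800

$15.68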